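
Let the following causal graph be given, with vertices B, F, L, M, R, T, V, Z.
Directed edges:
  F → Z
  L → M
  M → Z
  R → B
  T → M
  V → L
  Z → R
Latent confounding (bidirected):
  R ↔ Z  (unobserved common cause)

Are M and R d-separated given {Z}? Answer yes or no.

Bayes-Ball from M | {Z} reaches {B,F,L,R,T,V}.
R ∈ reach(M|{Z}) ⇒ M ⊥̸ R | {Z}.

No — M and R are d-connected given {Z}.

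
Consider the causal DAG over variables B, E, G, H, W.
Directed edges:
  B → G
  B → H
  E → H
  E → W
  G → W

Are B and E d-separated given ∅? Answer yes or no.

Yes — B ⊥ E | ∅.

Bayes-Ball from B | ∅ reaches {G,H,W}.
E ∉ reach(B|∅) ⇒ B ⊥ E | ∅.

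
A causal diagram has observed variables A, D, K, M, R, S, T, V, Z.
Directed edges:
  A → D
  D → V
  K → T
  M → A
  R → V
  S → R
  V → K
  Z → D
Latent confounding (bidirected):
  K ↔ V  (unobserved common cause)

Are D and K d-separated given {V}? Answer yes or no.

Bayes-Ball from D | {V} reaches {A,K,M,R,S,T,Z}.
K ∈ reach(D|{V}) ⇒ D ⊥̸ K | {V}.

No — D and K are d-connected given {V}.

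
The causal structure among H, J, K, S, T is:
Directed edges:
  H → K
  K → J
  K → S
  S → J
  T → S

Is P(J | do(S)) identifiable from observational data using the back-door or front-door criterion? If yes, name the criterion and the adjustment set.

desc(S)\{S}={J}; candidates ⊆ {H,K,T}.
size 0: {}; under {} S still reaches {H,J,K,T} ∋ J.
{K}: S⊥J given {K} in G with S→· removed — back-door holds.
P(J|do(S)) = Σ_{K} P(J|S,K)·P(K).

P(J|do(S)): backdoor, adjust for {K}.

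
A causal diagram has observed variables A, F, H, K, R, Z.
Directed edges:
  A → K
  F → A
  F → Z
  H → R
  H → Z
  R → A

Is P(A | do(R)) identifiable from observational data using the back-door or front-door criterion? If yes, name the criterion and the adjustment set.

P(A|do(R)): backdoor, adjust for ∅.

desc(R)\{R}={A,K}; candidates ⊆ {F,H,Z}.
∅: R⊥A given ∅ in G with R→· removed — back-door holds.
P(A|do(R)) = P(A|R) — no adjustment needed.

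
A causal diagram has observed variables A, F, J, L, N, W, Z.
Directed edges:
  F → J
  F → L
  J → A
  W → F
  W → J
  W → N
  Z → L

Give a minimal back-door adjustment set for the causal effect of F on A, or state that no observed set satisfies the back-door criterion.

desc(F)\{F}={A,J,L}; candidates ⊆ {N,W,Z}.
size 0: {}; under {} F still reaches {A,J,N,W} ∋ A.
{W}: F⊥A given {W} in G with F→· removed — back-door holds.

F→A: minimal back-door set {W}.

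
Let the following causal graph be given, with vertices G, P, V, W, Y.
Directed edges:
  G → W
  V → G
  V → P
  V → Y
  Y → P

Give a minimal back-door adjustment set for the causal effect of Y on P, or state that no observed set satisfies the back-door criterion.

Y→P: minimal back-door set {V}.

desc(Y)\{Y}={P}; candidates ⊆ {G,V,W}.
size 0: {}; under {} Y still reaches {G,P,V,W} ∋ P.
{V}: Y⊥P given {V} in G with Y→· removed — back-door holds.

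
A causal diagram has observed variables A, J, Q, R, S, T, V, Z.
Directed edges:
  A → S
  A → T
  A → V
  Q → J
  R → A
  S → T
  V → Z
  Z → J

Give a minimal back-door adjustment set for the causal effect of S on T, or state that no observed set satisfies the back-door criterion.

desc(S)\{S}={T}; candidates ⊆ {A,J,Q,R,V,Z}.
size 0: {}; under {} S still reaches {A,J,R,T,V,Z} ∋ T.
{A}: S⊥T given {A} in G with S→· removed — back-door holds.

S→T: minimal back-door set {A}.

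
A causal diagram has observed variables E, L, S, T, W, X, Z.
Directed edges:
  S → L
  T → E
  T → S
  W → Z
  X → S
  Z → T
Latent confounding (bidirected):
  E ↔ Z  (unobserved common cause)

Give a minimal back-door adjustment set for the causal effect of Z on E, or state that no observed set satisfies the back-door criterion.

Z→E: no observed back-door set.

desc(Z)\{Z}={E,L,S,T}; candidates ⊆ {W,X}.
Z↔E: latent back-door arc(s) into Z.
size 0: {}; under {} Z still reaches {E,W} ∋ E.
size 1: {W}, {X}; under {W} Z still reaches {E} ∋ E.
size 2: {W,X}; under {W,X} Z still reaches {E} ∋ E.
Z↔E cannot be blocked by any observed set — no back-door set.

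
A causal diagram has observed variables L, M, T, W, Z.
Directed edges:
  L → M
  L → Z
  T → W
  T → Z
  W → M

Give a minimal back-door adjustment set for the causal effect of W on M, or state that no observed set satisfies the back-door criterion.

desc(W)\{W}={M}; candidates ⊆ {L,T,Z}.
∅: W⊥M given ∅ in G with W→· removed — back-door holds.

W→M: minimal back-door set ∅.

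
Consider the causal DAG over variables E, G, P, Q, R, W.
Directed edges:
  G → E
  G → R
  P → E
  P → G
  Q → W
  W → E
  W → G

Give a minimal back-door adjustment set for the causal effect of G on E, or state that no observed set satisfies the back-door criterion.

desc(G)\{G}={E,R}; candidates ⊆ {P,Q,W}.
size 0: {}; under {} G still reaches {E,P,Q,W} ∋ E.
size 1: {P}, {Q}, {W}; under {P} G still reaches {E,Q,W} ∋ E.
{P,W}: G⊥E given {P,W} in G with G→· removed — back-door holds.

G→E: minimal back-door set {P, W}.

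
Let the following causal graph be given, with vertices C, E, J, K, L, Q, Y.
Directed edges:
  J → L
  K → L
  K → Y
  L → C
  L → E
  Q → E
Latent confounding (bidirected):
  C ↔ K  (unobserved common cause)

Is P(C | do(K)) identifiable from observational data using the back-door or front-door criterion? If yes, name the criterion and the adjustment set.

P(C|do(K)): frontdoor, adjust for {L}.

desc(K)\{K}={C,E,L,Y}; candidates ⊆ {J,Q}.
K↔C: latent back-door arc(s) into K.
size 0: {}; under {} K still reaches {C} ∋ C.
size 1: {J}, {Q}; under {J} K still reaches {C} ∋ C.
size 2: {J,Q}; under {J,Q} K still reaches {C} ∋ C.
K↔C cannot be blocked by any observed set — no back-door set.
{L}: (i) intercepts every directed K→C path; (ii) no back-door K→{L}; (iii) {K} blocks every back-door {L}→C. Front-door holds.
P(C|do(K)) = Σ_{L} P(L|K) Σ_{K'} P(C|L,K')P(K').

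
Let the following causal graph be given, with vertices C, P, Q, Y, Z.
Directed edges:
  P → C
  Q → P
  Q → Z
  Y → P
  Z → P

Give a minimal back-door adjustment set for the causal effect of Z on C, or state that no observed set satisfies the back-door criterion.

Z→C: minimal back-door set {Q}.

desc(Z)\{Z}={C,P}; candidates ⊆ {Q,Y}.
size 0: {}; under {} Z still reaches {C,P,Q} ∋ C.
{Q}: Z⊥C given {Q} in G with Z→· removed — back-door holds.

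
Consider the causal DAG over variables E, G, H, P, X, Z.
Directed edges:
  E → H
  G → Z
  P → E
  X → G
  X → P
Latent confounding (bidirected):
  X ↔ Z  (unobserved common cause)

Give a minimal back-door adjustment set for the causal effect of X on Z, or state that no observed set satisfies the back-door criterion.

desc(X)\{X}={E,G,H,P,Z}; candidates ⊆ {—}.
X↔Z: latent back-door arc(s) into X.
size 0: {}; under {} X still reaches {Z} ∋ Z.
X↔Z cannot be blocked by any observed set — no back-door set.

X→Z: no observed back-door set.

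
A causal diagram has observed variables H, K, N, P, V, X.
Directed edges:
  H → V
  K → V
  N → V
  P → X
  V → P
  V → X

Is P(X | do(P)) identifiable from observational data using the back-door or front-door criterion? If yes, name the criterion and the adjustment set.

desc(P)\{P}={X}; candidates ⊆ {H,K,N,V}.
size 0: {}; under {} P still reaches {H,K,N,V,X} ∋ X.
{V}: P⊥X given {V} in G with P→· removed — back-door holds.
P(X|do(P)) = Σ_{V} P(X|P,V)·P(V).

P(X|do(P)): backdoor, adjust for {V}.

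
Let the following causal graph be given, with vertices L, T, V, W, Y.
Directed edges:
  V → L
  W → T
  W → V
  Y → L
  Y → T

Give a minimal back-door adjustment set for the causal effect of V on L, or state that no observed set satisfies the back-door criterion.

desc(V)\{V}={L}; candidates ⊆ {T,W,Y}.
∅: V⊥L given ∅ in G with V→· removed — back-door holds.

V→L: minimal back-door set ∅.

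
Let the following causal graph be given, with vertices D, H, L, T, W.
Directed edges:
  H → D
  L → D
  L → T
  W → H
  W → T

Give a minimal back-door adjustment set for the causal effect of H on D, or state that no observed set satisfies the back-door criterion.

H→D: minimal back-door set ∅.

desc(H)\{H}={D}; candidates ⊆ {L,T,W}.
∅: H⊥D given ∅ in G with H→· removed — back-door holds.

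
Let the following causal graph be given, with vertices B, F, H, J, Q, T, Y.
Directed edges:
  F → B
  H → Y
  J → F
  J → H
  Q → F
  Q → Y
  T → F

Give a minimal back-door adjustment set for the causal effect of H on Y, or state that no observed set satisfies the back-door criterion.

desc(H)\{H}={Y}; candidates ⊆ {B,F,J,Q,T}.
∅: H⊥Y given ∅ in G with H→· removed — back-door holds.

H→Y: minimal back-door set ∅.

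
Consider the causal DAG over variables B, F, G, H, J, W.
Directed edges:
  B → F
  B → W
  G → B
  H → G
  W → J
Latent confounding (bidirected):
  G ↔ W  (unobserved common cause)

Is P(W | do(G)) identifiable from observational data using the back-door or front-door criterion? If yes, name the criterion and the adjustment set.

desc(G)\{G}={B,F,J,W}; candidates ⊆ {H}.
G↔W: latent back-door arc(s) into G.
size 0: {}; under {} G still reaches {H,J,W} ∋ W.
size 1: {H}; under {H} G still reaches {J,W} ∋ W.
G↔W cannot be blocked by any observed set — no back-door set.
{B}: (i) intercepts every directed G→W path; (ii) no back-door G→{B}; (iii) {G} blocks every back-door {B}→W. Front-door holds.
P(W|do(G)) = Σ_{B} P(B|G) Σ_{G'} P(W|B,G')P(G').

P(W|do(G)): frontdoor, adjust for {B}.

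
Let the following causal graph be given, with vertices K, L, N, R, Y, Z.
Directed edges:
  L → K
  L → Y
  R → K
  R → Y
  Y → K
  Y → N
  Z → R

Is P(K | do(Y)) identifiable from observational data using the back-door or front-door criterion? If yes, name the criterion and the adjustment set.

desc(Y)\{Y}={K,N}; candidates ⊆ {L,R,Z}.
size 0: {}; under {} Y still reaches {K,L,R,Z} ∋ K.
size 1: {L}, {R}, {Z}; under {L} Y still reaches {K,R,Z} ∋ K.
{L,R}: Y⊥K given {L,R} in G with Y→· removed — back-door holds.
P(K|do(Y)) = Σ_{L,R} P(K|Y,L,R)·P(L,R).

P(K|do(Y)): backdoor, adjust for {L, R}.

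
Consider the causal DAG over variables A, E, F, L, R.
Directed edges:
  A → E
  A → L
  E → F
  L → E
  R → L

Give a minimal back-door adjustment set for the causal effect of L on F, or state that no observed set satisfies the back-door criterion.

L→F: minimal back-door set {A}.

desc(L)\{L}={E,F}; candidates ⊆ {A,R}.
size 0: {}; under {} L still reaches {A,E,F,R} ∋ F.
{A}: L⊥F given {A} in G with L→· removed — back-door holds.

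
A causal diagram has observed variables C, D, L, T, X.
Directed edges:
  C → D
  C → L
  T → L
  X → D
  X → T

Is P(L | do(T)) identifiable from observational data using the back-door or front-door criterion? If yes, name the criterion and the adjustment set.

desc(T)\{T}={L}; candidates ⊆ {C,D,X}.
∅: T⊥L given ∅ in G with T→· removed — back-door holds.
P(L|do(T)) = P(L|T) — no adjustment needed.

P(L|do(T)): backdoor, adjust for ∅.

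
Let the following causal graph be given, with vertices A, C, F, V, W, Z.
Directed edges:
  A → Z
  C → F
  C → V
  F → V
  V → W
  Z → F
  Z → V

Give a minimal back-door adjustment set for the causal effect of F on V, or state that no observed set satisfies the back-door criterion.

desc(F)\{F}={V,W}; candidates ⊆ {A,C,Z}.
size 0: {}; under {} F still reaches {A,C,V,W,Z} ∋ V.
size 1: {A}, {C}, {Z}; under {A} F still reaches {C,V,W,Z} ∋ V.
{C,Z}: F⊥V given {C,Z} in G with F→· removed — back-door holds.

F→V: minimal back-door set {C, Z}.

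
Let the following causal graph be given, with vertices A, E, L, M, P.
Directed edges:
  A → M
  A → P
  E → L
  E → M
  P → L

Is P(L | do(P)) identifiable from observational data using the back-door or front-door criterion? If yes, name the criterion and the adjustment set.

desc(P)\{P}={L}; candidates ⊆ {A,E,M}.
∅: P⊥L given ∅ in G with P→· removed — back-door holds.
P(L|do(P)) = P(L|P) — no adjustment needed.

P(L|do(P)): backdoor, adjust for ∅.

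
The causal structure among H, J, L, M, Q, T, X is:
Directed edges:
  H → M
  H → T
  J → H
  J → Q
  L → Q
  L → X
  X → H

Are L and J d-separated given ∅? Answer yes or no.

Bayes-Ball from L | ∅ reaches {H,M,Q,T,X}.
J ∉ reach(L|∅) ⇒ L ⊥ J | ∅.

Yes — L ⊥ J | ∅.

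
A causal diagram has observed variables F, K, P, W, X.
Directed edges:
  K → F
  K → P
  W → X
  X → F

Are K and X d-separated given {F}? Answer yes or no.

Bayes-Ball from K | {F} reaches {P,W,X}.
X ∈ reach(K|{F}) ⇒ K ⊥̸ X | {F}.

No — K and X are d-connected given {F}.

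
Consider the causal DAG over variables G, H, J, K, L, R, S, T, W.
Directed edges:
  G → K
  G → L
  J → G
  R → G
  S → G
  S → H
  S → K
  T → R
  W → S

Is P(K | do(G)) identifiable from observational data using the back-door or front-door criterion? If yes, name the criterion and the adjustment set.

desc(G)\{G}={K,L}; candidates ⊆ {H,J,R,S,T,W}.
size 0: {}; under {} G still reaches {H,J,K,R,S,T,W} ∋ K.
{S}: G⊥K given {S} in G with G→· removed — back-door holds.
P(K|do(G)) = Σ_{S} P(K|G,S)·P(S).

P(K|do(G)): backdoor, adjust for {S}.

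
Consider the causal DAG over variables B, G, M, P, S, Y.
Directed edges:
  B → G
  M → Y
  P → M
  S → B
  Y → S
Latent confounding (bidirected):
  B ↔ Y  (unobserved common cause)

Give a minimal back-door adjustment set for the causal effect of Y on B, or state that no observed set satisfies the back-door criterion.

desc(Y)\{Y}={B,G,S}; candidates ⊆ {M,P}.
Y↔B: latent back-door arc(s) into Y.
size 0: {}; under {} Y still reaches {B,G,M,P} ∋ B.
size 1: {M}, {P}; under {M} Y still reaches {B,G} ∋ B.
size 2: {M,P}; under {M,P} Y still reaches {B,G} ∋ B.
Y↔B cannot be blocked by any observed set — no back-door set.

Y→B: no observed back-door set.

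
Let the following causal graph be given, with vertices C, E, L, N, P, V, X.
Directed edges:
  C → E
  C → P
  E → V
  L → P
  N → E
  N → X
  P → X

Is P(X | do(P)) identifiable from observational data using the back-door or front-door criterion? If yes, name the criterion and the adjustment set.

P(X|do(P)): backdoor, adjust for ∅.

desc(P)\{P}={X}; candidates ⊆ {C,E,L,N,V}.
∅: P⊥X given ∅ in G with P→· removed — back-door holds.
P(X|do(P)) = P(X|P) — no adjustment needed.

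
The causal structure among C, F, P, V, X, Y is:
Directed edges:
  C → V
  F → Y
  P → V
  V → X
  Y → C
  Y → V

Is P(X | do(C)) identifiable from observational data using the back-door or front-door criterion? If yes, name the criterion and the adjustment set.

P(X|do(C)): backdoor, adjust for {Y}.

desc(C)\{C}={V,X}; candidates ⊆ {F,P,Y}.
size 0: {}; under {} C still reaches {F,V,X,Y} ∋ X.
{Y}: C⊥X given {Y} in G with C→· removed — back-door holds.
P(X|do(C)) = Σ_{Y} P(X|C,Y)·P(Y).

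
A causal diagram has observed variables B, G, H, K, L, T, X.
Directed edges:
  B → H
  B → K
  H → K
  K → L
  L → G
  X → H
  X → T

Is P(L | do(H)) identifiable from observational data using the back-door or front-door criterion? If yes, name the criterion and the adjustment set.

desc(H)\{H}={G,K,L}; candidates ⊆ {B,T,X}.
size 0: {}; under {} H still reaches {B,G,K,L,T,X} ∋ L.
{B}: H⊥L given {B} in G with H→· removed — back-door holds.
P(L|do(H)) = Σ_{B} P(L|H,B)·P(B).

P(L|do(H)): backdoor, adjust for {B}.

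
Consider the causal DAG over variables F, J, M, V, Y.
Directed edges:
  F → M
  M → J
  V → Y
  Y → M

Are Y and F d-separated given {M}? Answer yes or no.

No — Y and F are d-connected given {M}.

Bayes-Ball from Y | {M} reaches {F,V}.
F ∈ reach(Y|{M}) ⇒ Y ⊥̸ F | {M}.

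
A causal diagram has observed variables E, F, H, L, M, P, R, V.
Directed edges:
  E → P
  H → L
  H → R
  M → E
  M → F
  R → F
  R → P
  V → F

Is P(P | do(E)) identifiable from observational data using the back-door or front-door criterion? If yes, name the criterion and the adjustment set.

desc(E)\{E}={P}; candidates ⊆ {F,H,L,M,R,V}.
∅: E⊥P given ∅ in G with E→· removed — back-door holds.
P(P|do(E)) = P(P|E) — no adjustment needed.

P(P|do(E)): backdoor, adjust for ∅.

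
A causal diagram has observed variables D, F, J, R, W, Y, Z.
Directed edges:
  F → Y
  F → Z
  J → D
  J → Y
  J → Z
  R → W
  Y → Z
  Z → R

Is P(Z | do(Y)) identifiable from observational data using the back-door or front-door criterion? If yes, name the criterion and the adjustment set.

P(Z|do(Y)): backdoor, adjust for {F, J}.

desc(Y)\{Y}={R,W,Z}; candidates ⊆ {D,F,J}.
size 0: {}; under {} Y still reaches {D,F,J,R,W,Z} ∋ Z.
size 1: {D}, {F}, {J}; under {D} Y still reaches {F,J,R,W,Z} ∋ Z.
{F,J}: Y⊥Z given {F,J} in G with Y→· removed — back-door holds.
P(Z|do(Y)) = Σ_{F,J} P(Z|Y,F,J)·P(F,J).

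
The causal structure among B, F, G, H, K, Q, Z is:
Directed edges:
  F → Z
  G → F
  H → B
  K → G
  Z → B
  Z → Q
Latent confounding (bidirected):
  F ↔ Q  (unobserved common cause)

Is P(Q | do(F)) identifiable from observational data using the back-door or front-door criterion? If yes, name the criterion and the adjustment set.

P(Q|do(F)): frontdoor, adjust for {Z}.

desc(F)\{F}={B,Q,Z}; candidates ⊆ {G,H,K}.
F↔Q: latent back-door arc(s) into F.
size 0: {}; under {} F still reaches {G,K,Q} ∋ Q.
size 1: {G}, {H}, {K}; under {G} F still reaches {Q} ∋ Q.
size 2: {G,H}, {G,K}, {H,K}; under {G,H} F still reaches {Q} ∋ Q.
F↔Q cannot be blocked by any observed set — no back-door set.
{Z}: (i) intercepts every directed F→Q path; (ii) no back-door F→{Z}; (iii) {F} blocks every back-door {Z}→Q. Front-door holds.
P(Q|do(F)) = Σ_{Z} P(Z|F) Σ_{F'} P(Q|Z,F')P(F').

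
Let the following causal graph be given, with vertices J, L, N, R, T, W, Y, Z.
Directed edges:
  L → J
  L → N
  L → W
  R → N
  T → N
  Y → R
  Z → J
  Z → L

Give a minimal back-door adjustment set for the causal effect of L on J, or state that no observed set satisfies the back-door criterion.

desc(L)\{L}={J,N,W}; candidates ⊆ {R,T,Y,Z}.
size 0: {}; under {} L still reaches {J,Z} ∋ J.
{Z}: L⊥J given {Z} in G with L→· removed — back-door holds.

L→J: minimal back-door set {Z}.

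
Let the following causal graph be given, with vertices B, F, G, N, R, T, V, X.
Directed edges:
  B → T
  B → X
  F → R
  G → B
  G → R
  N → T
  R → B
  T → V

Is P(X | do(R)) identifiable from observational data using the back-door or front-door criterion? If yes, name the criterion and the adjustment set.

P(X|do(R)): backdoor, adjust for {G}.

desc(R)\{R}={B,T,V,X}; candidates ⊆ {F,G,N}.
size 0: {}; under {} R still reaches {B,F,G,T,V,X} ∋ X.
{G}: R⊥X given {G} in G with R→· removed — back-door holds.
P(X|do(R)) = Σ_{G} P(X|R,G)·P(G).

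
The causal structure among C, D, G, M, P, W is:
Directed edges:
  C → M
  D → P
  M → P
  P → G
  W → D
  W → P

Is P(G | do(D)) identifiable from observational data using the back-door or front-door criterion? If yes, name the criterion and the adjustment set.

desc(D)\{D}={G,P}; candidates ⊆ {C,M,W}.
size 0: {}; under {} D still reaches {G,P,W} ∋ G.
{W}: D⊥G given {W} in G with D→· removed — back-door holds.
P(G|do(D)) = Σ_{W} P(G|D,W)·P(W).

P(G|do(D)): backdoor, adjust for {W}.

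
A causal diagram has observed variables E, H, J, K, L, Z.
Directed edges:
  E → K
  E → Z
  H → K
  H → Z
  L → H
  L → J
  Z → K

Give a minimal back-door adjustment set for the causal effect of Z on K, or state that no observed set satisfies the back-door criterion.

Z→K: minimal back-door set {E, H}.

desc(Z)\{Z}={K}; candidates ⊆ {E,H,J,L}.
size 0: {}; under {} Z still reaches {E,H,J,K,L} ∋ K.
size 1: {E}, {H}, {J} …(+1); under {E} Z still reaches {H,J,K,L} ∋ K.
{E,H}: Z⊥K given {E,H} in G with Z→· removed — back-door holds.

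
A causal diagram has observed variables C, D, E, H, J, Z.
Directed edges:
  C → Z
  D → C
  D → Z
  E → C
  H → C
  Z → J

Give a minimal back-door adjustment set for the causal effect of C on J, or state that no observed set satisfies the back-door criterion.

desc(C)\{C}={J,Z}; candidates ⊆ {D,E,H}.
size 0: {}; under {} C still reaches {D,E,H,J,Z} ∋ J.
{D}: C⊥J given {D} in G with C→· removed — back-door holds.

C→J: minimal back-door set {D}.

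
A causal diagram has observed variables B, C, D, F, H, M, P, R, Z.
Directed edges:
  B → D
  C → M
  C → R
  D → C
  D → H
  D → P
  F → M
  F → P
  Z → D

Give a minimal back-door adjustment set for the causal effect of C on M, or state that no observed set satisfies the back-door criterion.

desc(C)\{C}={M,R}; candidates ⊆ {B,D,F,H,P,Z}.
∅: C⊥M given ∅ in G with C→· removed — back-door holds.

C→M: minimal back-door set ∅.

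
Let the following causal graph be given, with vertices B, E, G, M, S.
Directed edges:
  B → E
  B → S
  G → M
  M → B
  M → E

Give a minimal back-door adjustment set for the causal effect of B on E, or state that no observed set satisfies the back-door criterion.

B→E: minimal back-door set {M}.

desc(B)\{B}={E,S}; candidates ⊆ {G,M}.
size 0: {}; under {} B still reaches {E,G,M} ∋ E.
{M}: B⊥E given {M} in G with B→· removed — back-door holds.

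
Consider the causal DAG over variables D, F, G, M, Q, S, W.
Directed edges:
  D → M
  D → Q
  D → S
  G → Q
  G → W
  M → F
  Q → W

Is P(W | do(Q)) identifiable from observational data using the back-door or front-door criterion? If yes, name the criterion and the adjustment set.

desc(Q)\{Q}={W}; candidates ⊆ {D,F,G,M,S}.
size 0: {}; under {} Q still reaches {D,F,G,M,S,W} ∋ W.
{G}: Q⊥W given {G} in G with Q→· removed — back-door holds.
P(W|do(Q)) = Σ_{G} P(W|Q,G)·P(G).

P(W|do(Q)): backdoor, adjust for {G}.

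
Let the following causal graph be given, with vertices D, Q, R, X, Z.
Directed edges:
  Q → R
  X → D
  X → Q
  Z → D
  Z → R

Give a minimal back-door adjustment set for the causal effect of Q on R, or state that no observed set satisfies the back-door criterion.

desc(Q)\{Q}={R}; candidates ⊆ {D,X,Z}.
∅: Q⊥R given ∅ in G with Q→· removed — back-door holds.

Q→R: minimal back-door set ∅.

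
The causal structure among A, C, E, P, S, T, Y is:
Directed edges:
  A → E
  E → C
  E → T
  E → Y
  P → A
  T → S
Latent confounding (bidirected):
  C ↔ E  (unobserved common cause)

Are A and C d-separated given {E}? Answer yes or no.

No — A and C are d-connected given {E}.

Bayes-Ball from A | {E} reaches {C,P}.
C ∈ reach(A|{E}) ⇒ A ⊥̸ C | {E}.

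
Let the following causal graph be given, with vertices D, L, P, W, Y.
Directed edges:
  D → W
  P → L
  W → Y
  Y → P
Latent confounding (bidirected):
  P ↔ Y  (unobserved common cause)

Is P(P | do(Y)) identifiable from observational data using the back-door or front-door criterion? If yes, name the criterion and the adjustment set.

P(P|do(Y)): not identifiable (no BD/FD set).

desc(Y)\{Y}={L,P}; candidates ⊆ {D,W}.
Y↔P: latent back-door arc(s) into Y.
size 0: {}; under {} Y still reaches {D,L,P,W} ∋ P.
size 1: {D}, {W}; under {D} Y still reaches {L,P,W} ∋ P.
size 2: {D,W}; under {D,W} Y still reaches {L,P} ∋ P.
Y↔P cannot be blocked by any observed set — no back-door set.
No mediator lies on a directed Y→…→P path.
Neither criterion identifies P(P|do(Y)) in this graph.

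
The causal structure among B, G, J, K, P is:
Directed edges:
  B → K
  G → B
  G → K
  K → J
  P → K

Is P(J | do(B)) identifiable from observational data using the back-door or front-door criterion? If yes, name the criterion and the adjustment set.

desc(B)\{B}={J,K}; candidates ⊆ {G,P}.
size 0: {}; under {} B still reaches {G,J,K} ∋ J.
{G}: B⊥J given {G} in G with B→· removed — back-door holds.
P(J|do(B)) = Σ_{G} P(J|B,G)·P(G).

P(J|do(B)): backdoor, adjust for {G}.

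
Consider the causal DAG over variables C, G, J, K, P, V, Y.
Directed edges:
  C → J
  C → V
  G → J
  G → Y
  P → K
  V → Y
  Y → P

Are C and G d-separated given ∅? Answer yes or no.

Yes — C ⊥ G | ∅.

Bayes-Ball from C | ∅ reaches {J,K,P,V,Y}.
G ∉ reach(C|∅) ⇒ C ⊥ G | ∅.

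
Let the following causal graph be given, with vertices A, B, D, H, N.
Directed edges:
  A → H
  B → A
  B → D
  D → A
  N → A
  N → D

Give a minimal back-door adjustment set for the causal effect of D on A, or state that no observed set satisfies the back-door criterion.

desc(D)\{D}={A,H}; candidates ⊆ {B,N}.
size 0: {}; under {} D still reaches {A,B,H,N} ∋ A.
size 1: {B}, {N}; under {B} D still reaches {A,H,N} ∋ A.
{B,N}: D⊥A given {B,N} in G with D→· removed — back-door holds.

D→A: minimal back-door set {B, N}.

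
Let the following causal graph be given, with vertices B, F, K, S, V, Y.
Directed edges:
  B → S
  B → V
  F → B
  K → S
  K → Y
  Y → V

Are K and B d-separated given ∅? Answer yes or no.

Bayes-Ball from K | ∅ reaches {S,V,Y}.
B ∉ reach(K|∅) ⇒ K ⊥ B | ∅.

Yes — K ⊥ B | ∅.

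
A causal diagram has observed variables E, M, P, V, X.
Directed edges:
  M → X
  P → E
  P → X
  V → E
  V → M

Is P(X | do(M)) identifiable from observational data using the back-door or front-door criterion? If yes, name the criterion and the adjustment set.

desc(M)\{M}={X}; candidates ⊆ {E,P,V}.
∅: M⊥X given ∅ in G with M→· removed — back-door holds.
P(X|do(M)) = P(X|M) — no adjustment needed.

P(X|do(M)): backdoor, adjust for ∅.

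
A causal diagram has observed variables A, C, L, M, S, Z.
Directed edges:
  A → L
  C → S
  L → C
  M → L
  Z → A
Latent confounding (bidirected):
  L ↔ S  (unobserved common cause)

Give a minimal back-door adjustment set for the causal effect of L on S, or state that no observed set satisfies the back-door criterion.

L→S: no observed back-door set.

desc(L)\{L}={C,S}; candidates ⊆ {A,M,Z}.
L↔S: latent back-door arc(s) into L.
size 0: {}; under {} L still reaches {A,M,S,Z} ∋ S.
size 1: {A}, {M}, {Z}; under {A} L still reaches {M,S} ∋ S.
size 2: {A,M}, {A,Z}, {M,Z}; under {A,M} L still reaches {S} ∋ S.
L↔S cannot be blocked by any observed set — no back-door set.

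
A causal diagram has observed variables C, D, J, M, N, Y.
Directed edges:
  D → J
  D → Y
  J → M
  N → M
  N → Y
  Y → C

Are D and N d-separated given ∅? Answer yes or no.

Bayes-Ball from D | ∅ reaches {C,J,M,Y}.
N ∉ reach(D|∅) ⇒ D ⊥ N | ∅.

Yes — D ⊥ N | ∅.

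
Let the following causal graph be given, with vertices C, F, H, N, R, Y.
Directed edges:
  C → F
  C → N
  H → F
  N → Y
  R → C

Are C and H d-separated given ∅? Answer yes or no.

Yes — C ⊥ H | ∅.

Bayes-Ball from C | ∅ reaches {F,N,R,Y}.
H ∉ reach(C|∅) ⇒ C ⊥ H | ∅.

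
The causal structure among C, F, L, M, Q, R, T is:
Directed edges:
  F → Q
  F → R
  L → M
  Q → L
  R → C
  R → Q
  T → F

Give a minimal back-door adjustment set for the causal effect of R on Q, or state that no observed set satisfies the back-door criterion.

desc(R)\{R}={C,L,M,Q}; candidates ⊆ {F,T}.
size 0: {}; under {} R still reaches {F,L,M,Q,T} ∋ Q.
{F}: R⊥Q given {F} in G with R→· removed — back-door holds.

R→Q: minimal back-door set {F}.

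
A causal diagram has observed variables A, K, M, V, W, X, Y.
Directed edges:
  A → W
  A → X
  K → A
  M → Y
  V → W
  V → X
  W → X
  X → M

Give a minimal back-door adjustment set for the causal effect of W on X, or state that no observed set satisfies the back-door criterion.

W→X: minimal back-door set {A, V}.

desc(W)\{W}={M,X,Y}; candidates ⊆ {A,K,V}.
size 0: {}; under {} W still reaches {A,K,M,V,X,Y} ∋ X.
size 1: {A}, {K}, {V}; under {A} W still reaches {M,V,X,Y} ∋ X.
{A,V}: W⊥X given {A,V} in G with W→· removed — back-door holds.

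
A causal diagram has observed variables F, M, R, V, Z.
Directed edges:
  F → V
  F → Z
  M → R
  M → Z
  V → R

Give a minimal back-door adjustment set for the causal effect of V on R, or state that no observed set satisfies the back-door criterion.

V→R: minimal back-door set ∅.

desc(V)\{V}={R}; candidates ⊆ {F,M,Z}.
∅: V⊥R given ∅ in G with V→· removed — back-door holds.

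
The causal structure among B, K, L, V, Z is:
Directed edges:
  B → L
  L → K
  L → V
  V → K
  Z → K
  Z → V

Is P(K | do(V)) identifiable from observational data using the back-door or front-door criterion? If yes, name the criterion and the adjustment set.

desc(V)\{V}={K}; candidates ⊆ {B,L,Z}.
size 0: {}; under {} V still reaches {B,K,L,Z} ∋ K.
size 1: {B}, {L}, {Z}; under {B} V still reaches {K,L,Z} ∋ K.
{L,Z}: V⊥K given {L,Z} in G with V→· removed — back-door holds.
P(K|do(V)) = Σ_{L,Z} P(K|V,L,Z)·P(L,Z).

P(K|do(V)): backdoor, adjust for {L, Z}.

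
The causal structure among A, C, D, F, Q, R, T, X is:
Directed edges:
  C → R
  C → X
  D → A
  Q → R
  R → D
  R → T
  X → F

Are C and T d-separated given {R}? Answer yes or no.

Yes — C ⊥ T | {R}.

Bayes-Ball from C | {R} reaches {F,Q,X}.
T ∉ reach(C|{R}) ⇒ C ⊥ T | {R}.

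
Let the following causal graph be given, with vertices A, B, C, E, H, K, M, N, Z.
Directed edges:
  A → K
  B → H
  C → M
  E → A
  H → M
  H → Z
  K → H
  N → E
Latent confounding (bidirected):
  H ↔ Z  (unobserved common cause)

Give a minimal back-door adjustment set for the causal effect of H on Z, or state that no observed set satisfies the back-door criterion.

H→Z: no observed back-door set.

desc(H)\{H}={M,Z}; candidates ⊆ {A,B,C,E,K,N}.
H↔Z: latent back-door arc(s) into H.
size 0: {}; under {} H still reaches {A,B,E,K,N,Z} ∋ Z.
size 1: {A}, {B}, {C} …(+3); under {A} H still reaches {B,K,Z} ∋ Z.
size 2: {A,B}, {A,C}, {A,E} …(+12); under {A,B} H still reaches {K,Z} ∋ Z.
H↔Z cannot be blocked by any observed set — no back-door set.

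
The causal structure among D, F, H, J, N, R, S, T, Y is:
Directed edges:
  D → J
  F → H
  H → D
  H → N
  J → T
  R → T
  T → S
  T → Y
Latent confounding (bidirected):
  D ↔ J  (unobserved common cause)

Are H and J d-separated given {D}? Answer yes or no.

Bayes-Ball from H | {D} reaches {F,J,N,S,T,Y}.
J ∈ reach(H|{D}) ⇒ H ⊥̸ J | {D}.

No — H and J are d-connected given {D}.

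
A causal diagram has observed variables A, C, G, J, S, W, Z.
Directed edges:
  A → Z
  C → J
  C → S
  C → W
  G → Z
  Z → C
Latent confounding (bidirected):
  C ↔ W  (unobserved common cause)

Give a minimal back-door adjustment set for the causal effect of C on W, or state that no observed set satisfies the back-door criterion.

C→W: no observed back-door set.

desc(C)\{C}={J,S,W}; candidates ⊆ {A,G,Z}.
C↔W: latent back-door arc(s) into C.
size 0: {}; under {} C still reaches {A,G,W,Z} ∋ W.
size 1: {A}, {G}, {Z}; under {A} C still reaches {G,W,Z} ∋ W.
size 2: {A,G}, {A,Z}, {G,Z}; under {A,G} C still reaches {W,Z} ∋ W.
C↔W cannot be blocked by any observed set — no back-door set.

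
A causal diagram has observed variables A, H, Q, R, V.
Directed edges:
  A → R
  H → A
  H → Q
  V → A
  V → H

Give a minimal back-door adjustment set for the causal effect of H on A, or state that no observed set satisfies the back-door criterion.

desc(H)\{H}={A,Q,R}; candidates ⊆ {V}.
size 0: {}; under {} H still reaches {A,R,V} ∋ A.
{V}: H⊥A given {V} in G with H→· removed — back-door holds.

H→A: minimal back-door set {V}.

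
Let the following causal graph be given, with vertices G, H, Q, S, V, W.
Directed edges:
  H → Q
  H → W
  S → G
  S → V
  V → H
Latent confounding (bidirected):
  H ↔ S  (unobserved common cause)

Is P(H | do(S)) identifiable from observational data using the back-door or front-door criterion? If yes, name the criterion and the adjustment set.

P(H|do(S)): frontdoor, adjust for {V}.

desc(S)\{S}={G,H,Q,V,W}; candidates ⊆ {—}.
S↔H: latent back-door arc(s) into S.
size 0: {}; under {} S still reaches {H,Q,W} ∋ H.
S↔H cannot be blocked by any observed set — no back-door set.
{V}: (i) intercepts every directed S→H path; (ii) no back-door S→{V}; (iii) {S} blocks every back-door {V}→H. Front-door holds.
P(H|do(S)) = Σ_{V} P(V|S) Σ_{S'} P(H|V,S')P(S').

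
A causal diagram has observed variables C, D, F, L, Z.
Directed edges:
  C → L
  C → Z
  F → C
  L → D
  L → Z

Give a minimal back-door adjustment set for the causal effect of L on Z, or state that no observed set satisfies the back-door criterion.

L→Z: minimal back-door set {C}.

desc(L)\{L}={D,Z}; candidates ⊆ {C,F}.
size 0: {}; under {} L still reaches {C,F,Z} ∋ Z.
{C}: L⊥Z given {C} in G with L→· removed — back-door holds.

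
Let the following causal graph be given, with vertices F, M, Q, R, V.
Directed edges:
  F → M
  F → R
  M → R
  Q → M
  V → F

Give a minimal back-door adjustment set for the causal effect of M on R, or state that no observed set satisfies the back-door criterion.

desc(M)\{M}={R}; candidates ⊆ {F,Q,V}.
size 0: {}; under {} M still reaches {F,Q,R,V} ∋ R.
{F}: M⊥R given {F} in G with M→· removed — back-door holds.

M→R: minimal back-door set {F}.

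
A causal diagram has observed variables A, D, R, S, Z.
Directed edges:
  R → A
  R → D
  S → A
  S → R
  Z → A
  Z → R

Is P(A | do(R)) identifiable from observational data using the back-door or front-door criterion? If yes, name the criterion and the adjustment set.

P(A|do(R)): backdoor, adjust for {S, Z}.

desc(R)\{R}={A,D}; candidates ⊆ {S,Z}.
size 0: {}; under {} R still reaches {A,S,Z} ∋ A.
size 1: {S}, {Z}; under {S} R still reaches {A,Z} ∋ A.
{S,Z}: R⊥A given {S,Z} in G with R→· removed — back-door holds.
P(A|do(R)) = Σ_{S,Z} P(A|R,S,Z)·P(S,Z).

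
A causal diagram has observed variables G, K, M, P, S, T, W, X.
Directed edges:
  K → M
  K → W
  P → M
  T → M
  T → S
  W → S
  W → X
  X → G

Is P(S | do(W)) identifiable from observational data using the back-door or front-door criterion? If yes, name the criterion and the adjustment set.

P(S|do(W)): backdoor, adjust for ∅.

desc(W)\{W}={G,S,X}; candidates ⊆ {K,M,P,T}.
∅: W⊥S given ∅ in G with W→· removed — back-door holds.
P(S|do(W)) = P(S|W) — no adjustment needed.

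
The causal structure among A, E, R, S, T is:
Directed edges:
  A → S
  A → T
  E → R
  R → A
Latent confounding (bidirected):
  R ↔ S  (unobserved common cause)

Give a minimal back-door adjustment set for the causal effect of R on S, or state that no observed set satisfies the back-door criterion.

R→S: no observed back-door set.

desc(R)\{R}={A,S,T}; candidates ⊆ {E}.
R↔S: latent back-door arc(s) into R.
size 0: {}; under {} R still reaches {E,S} ∋ S.
size 1: {E}; under {E} R still reaches {S} ∋ S.
R↔S cannot be blocked by any observed set — no back-door set.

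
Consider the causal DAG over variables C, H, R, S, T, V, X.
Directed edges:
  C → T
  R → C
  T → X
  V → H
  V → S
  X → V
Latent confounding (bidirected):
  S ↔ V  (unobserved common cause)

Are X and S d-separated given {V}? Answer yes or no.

No — X and S are d-connected given {V}.

Bayes-Ball from X | {V} reaches {C,R,S,T}.
S ∈ reach(X|{V}) ⇒ X ⊥̸ S | {V}.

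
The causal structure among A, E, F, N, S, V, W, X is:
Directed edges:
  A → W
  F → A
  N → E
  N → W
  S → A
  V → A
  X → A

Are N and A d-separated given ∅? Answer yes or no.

Yes — N ⊥ A | ∅.

Bayes-Ball from N | ∅ reaches {E,W}.
A ∉ reach(N|∅) ⇒ N ⊥ A | ∅.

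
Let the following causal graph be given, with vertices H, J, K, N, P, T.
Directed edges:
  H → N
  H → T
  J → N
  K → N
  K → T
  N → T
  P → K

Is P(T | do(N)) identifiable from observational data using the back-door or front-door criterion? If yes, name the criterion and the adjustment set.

desc(N)\{N}={T}; candidates ⊆ {H,J,K,P}.
size 0: {}; under {} N still reaches {H,J,K,P,T} ∋ T.
size 1: {H}, {J}, {K} …(+1); under {H} N still reaches {J,K,P,T} ∋ T.
{H,K}: N⊥T given {H,K} in G with N→· removed — back-door holds.
P(T|do(N)) = Σ_{H,K} P(T|N,H,K)·P(H,K).

P(T|do(N)): backdoor, adjust for {H, K}.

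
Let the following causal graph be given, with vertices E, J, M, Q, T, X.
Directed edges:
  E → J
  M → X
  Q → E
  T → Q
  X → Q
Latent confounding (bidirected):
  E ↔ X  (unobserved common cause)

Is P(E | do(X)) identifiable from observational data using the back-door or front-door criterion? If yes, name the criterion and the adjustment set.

desc(X)\{X}={E,J,Q}; candidates ⊆ {M,T}.
X↔E: latent back-door arc(s) into X.
size 0: {}; under {} X still reaches {E,J,M} ∋ E.
size 1: {M}, {T}; under {M} X still reaches {E,J} ∋ E.
size 2: {M,T}; under {M,T} X still reaches {E,J} ∋ E.
X↔E cannot be blocked by any observed set — no back-door set.
{Q}: (i) intercepts every directed X→E path; (ii) no back-door X→{Q}; (iii) {X} blocks every back-door {Q}→E. Front-door holds.
P(E|do(X)) = Σ_{Q} P(Q|X) Σ_{X'} P(E|Q,X')P(X').

P(E|do(X)): frontdoor, adjust for {Q}.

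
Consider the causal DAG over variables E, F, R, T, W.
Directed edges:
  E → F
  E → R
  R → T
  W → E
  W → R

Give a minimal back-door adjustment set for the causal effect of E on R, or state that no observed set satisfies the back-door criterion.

E→R: minimal back-door set {W}.

desc(E)\{E}={F,R,T}; candidates ⊆ {W}.
size 0: {}; under {} E still reaches {R,T,W} ∋ R.
{W}: E⊥R given {W} in G with E→· removed — back-door holds.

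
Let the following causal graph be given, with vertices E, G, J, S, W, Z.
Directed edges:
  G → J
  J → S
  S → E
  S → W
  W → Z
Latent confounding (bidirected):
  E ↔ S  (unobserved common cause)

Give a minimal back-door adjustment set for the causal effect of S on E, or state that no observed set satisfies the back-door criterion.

desc(S)\{S}={E,W,Z}; candidates ⊆ {G,J}.
S↔E: latent back-door arc(s) into S.
size 0: {}; under {} S still reaches {E,G,J} ∋ E.
size 1: {G}, {J}; under {G} S still reaches {E,J} ∋ E.
size 2: {G,J}; under {G,J} S still reaches {E} ∋ E.
S↔E cannot be blocked by any observed set — no back-door set.

S→E: no observed back-door set.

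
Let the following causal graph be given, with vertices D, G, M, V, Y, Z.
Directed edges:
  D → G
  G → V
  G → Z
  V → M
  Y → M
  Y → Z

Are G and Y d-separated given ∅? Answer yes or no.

Yes — G ⊥ Y | ∅.

Bayes-Ball from G | ∅ reaches {D,M,V,Z}.
Y ∉ reach(G|∅) ⇒ G ⊥ Y | ∅.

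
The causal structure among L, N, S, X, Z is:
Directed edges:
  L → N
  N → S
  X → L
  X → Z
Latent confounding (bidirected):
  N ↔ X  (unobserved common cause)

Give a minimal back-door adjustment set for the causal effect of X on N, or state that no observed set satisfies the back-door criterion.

X→N: no observed back-door set.

desc(X)\{X}={L,N,S,Z}; candidates ⊆ {—}.
X↔N: latent back-door arc(s) into X.
size 0: {}; under {} X still reaches {N,S} ∋ N.
X↔N cannot be blocked by any observed set — no back-door set.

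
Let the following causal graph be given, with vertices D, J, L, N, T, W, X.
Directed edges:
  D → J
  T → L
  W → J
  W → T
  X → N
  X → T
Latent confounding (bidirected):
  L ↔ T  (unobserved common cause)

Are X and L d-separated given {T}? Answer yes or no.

No — X and L are d-connected given {T}.

Bayes-Ball from X | {T} reaches {J,L,N,W}.
L ∈ reach(X|{T}) ⇒ X ⊥̸ L | {T}.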